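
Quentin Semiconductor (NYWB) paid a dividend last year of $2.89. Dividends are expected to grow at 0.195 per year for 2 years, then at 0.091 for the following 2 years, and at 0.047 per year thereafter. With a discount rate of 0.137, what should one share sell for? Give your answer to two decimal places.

$46.43

Three-stage DDM. Project D₁…D_4; terminal Gordon value at t=4 with g = 0.047; discount at r = 0.137.
D_1 = 3.4536
D_2 = 4.1270
D_3 = 4.5025
D_4 = 4.9123
TV_4 = 5.1432/(0.137−0.047) = 57.1462
P₀ = Σ Dₜ/(1+r)ᵗ + TV_4/(1+r)^4 = 46.4259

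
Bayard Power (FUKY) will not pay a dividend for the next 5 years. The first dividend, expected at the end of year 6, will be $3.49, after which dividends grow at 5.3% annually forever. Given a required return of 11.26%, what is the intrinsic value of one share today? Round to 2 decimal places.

Deferred-dividend DDM. At t=5 the remaining stream is a growing perpetuity with first payment D_6 = 3.49.
V_5 = D_6/(r−g) = 3.49/(0.1126−0.053) = 58.5570
P₀ = V_5/(1+r)^5 = 58.5570/(1+0.1126)^5 = 34.3466

$34.35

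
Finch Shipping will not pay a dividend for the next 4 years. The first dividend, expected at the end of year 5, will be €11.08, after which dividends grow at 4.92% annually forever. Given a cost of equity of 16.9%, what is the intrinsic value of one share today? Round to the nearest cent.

Deferred-dividend DDM. At t=4 the remaining stream is a growing perpetuity with first payment D_5 = 11.08.
V_4 = D_5/(r−g) = 11.08/(0.169−0.0492) = 92.4875
P₀ = V_4/(1+r)^4 = 92.4875/(1+0.169)^4 = 49.5250

€49.53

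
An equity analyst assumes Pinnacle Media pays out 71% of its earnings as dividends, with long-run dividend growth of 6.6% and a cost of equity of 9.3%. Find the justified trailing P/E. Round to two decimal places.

Justified trailing P/E = b(1+g)/(r−g) = 0.71×(1+0.066)/(0.093−0.066) = 28.0319

28.03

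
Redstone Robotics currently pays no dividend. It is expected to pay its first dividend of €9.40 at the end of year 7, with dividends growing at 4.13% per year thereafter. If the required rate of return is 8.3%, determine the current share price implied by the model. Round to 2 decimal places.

Deferred-dividend DDM. At t=6 the remaining stream is a growing perpetuity with first payment D_7 = 9.40.
V_6 = D_7/(r−g) = 9.40/(0.083−0.0413) = 225.4197
P₀ = V_6/(1+r)^6 = 225.4197/(1+0.083)^6 = 139.7079

€139.71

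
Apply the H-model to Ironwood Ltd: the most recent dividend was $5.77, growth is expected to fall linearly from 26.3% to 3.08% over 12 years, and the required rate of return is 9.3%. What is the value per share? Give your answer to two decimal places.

H-model: P₀ = D₀[(1+g_L) + H(g_S−g_L)]/(r−g_L), with H = 12/2 = 6.
P₀ = 5.77 × [(1+0.0308) + 6×(0.263−0.0308)] / (0.093−0.0308)
   = 5.77 × 2.4240 / 0.0622 = 224.8630

$224.86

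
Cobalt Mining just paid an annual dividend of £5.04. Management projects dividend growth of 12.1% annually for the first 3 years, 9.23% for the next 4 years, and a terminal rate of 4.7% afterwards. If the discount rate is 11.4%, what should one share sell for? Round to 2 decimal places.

£109.05

Three-stage DDM. Project D₁…D_7; terminal Gordon value at t=7 with g = 0.047; discount at r = 0.114.
D_1 = 5.6498
D_2 = 6.3335
D_3 = 7.0998
D_4 = 7.7551
D_5 = 8.4709
D_6 = 9.2528
D_7 = 10.1068
TV_7 = 10.5819/(0.114−0.047) = 157.9381
P₀ = Σ Dₜ/(1+r)ᵗ + TV_7/(1+r)^7 = 109.0528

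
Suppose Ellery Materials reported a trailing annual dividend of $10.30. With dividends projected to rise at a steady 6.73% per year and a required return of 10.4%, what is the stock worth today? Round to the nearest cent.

$299.54

Gordon growth model: P₀ = D₁/(r − g). D₁ = 10.30 × (1 + 0.0673) = 10.9932.
P₀ = 10.9932 / (0.104 − 0.0673) = 10.9932 / 0.0367 = 299.5420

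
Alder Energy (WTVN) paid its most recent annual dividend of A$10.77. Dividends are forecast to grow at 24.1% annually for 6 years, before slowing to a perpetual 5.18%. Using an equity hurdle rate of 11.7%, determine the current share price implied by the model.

A$421.67

Two-stage DDM. Project D₁…D_6 at 0.241, terminal growth 0.0518, discount at r = 0.117.
D_1 = 13.3656
D_2 = 16.5867
D_3 = 20.5841
D_4 = 25.5448
D_5 = 31.7011
D_6 = 39.3411
Terminal value at t=6: TV = D_7/(r−g) = 41.3790/(0.117−0.0518) = 634.6466
P₀ = 13.3656/(1+0.117)^1 + 16.5867/(1+0.117)^2 + 20.5841/(1+0.117)^3 + 25.5448/(1+0.117)^4 + 31.7011/(1+0.117)^5 + 39.3411/(1+0.117)^6 + 634.6466/(1+0.117)^6 = 421.6722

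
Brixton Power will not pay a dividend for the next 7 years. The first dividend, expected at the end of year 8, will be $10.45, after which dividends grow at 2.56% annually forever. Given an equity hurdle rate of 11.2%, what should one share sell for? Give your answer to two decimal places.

$57.53

Deferred-dividend DDM. At t=7 the remaining stream is a growing perpetuity with first payment D_8 = 10.45.
V_7 = D_8/(r−g) = 10.45/(0.112−0.0256) = 120.9491
P₀ = V_7/(1+r)^7 = 120.9491/(1+0.112)^7 = 57.5266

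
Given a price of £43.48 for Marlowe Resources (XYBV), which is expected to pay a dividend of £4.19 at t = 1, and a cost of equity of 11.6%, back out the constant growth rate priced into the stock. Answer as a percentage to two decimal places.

1.96%

From P₀ = D₁/(r − g), the implied growth is g = r − D₁/P₀.
g = 0.116 − 4.19/43.48 = 0.116 − 0.09637 = 0.01963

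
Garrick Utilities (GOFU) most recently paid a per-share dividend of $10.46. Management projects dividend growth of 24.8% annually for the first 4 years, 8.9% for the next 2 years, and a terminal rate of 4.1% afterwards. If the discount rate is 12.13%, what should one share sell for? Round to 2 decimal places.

Three-stage DDM. Project D₁…D_6; terminal Gordon value at t=6 with g = 0.041; discount at r = 0.1213.
D_1 = 13.0541
D_2 = 16.2915
D_3 = 20.3318
D_4 = 25.3741
D_5 = 27.6324
D_6 = 30.0916
TV_6 = 31.3254/(0.1213−0.041) = 390.1045
P₀ = Σ Dₜ/(1+r)ᵗ + TV_6/(1+r)^6 = 282.0683

$282.07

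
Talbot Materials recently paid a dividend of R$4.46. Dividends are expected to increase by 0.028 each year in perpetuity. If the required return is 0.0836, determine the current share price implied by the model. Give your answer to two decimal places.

Gordon growth model: P₀ = D₁/(r − g). D₁ = 4.46 × (1 + 0.028) = 4.5849.
P₀ = 4.5849 / (0.0836 − 0.028) = 4.5849 / 0.0556 = 82.4619

R$82.46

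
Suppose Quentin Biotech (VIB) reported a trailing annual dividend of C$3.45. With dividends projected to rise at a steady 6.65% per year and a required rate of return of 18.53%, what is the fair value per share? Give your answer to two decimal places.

C$30.97

Gordon growth model: P₀ = D₁/(r − g). D₁ = 3.45 × (1 + 0.0665) = 3.6794.
P₀ = 3.6794 / (0.1853 − 0.0665) = 3.6794 / 0.1188 = 30.9716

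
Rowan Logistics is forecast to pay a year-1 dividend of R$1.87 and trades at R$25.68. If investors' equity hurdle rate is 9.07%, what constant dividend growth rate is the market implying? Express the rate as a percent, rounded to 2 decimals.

From P₀ = D₁/(r − g), the implied growth is g = r − D₁/P₀.
g = 0.0907 − 1.87/25.68 = 0.0907 − 0.07282 = 0.01788

1.79%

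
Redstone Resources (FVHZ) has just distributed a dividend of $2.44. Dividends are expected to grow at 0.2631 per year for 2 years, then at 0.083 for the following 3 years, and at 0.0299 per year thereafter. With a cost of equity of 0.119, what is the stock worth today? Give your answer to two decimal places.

$47.18

Three-stage DDM. Project D₁…D_5; terminal Gordon value at t=5 with g = 0.0299; discount at r = 0.119.
D_1 = 3.0820
D_2 = 3.8928
D_3 = 4.2159
D_4 = 4.5659
D_5 = 4.9448
TV_5 = 5.0927/(0.119−0.0299) = 57.1568
P₀ = Σ Dₜ/(1+r)ᵗ + TV_5/(1+r)^5 = 47.1799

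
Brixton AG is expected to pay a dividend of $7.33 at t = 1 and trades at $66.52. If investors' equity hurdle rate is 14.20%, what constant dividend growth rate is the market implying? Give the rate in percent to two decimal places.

From P₀ = D₁/(r − g), the implied growth is g = r − D₁/P₀.
g = 0.142 − 7.33/66.52 = 0.142 − 0.11019 = 0.03181

3.18%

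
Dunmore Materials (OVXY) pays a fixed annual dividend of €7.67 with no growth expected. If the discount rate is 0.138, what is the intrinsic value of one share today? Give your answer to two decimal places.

€55.58

Zero-growth DDM (perpetuity): P₀ = D/r = 7.67 / 0.138 = 55.5797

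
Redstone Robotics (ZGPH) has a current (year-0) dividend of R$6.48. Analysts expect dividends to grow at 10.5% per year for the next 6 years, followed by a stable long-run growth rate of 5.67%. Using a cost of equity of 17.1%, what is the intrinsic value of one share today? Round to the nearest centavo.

Two-stage DDM. Project D₁…D_6 at 0.105, terminal growth 0.0567, discount at r = 0.171.
D_1 = 7.1604
D_2 = 7.9122
D_3 = 8.7430
D_4 = 9.6610
D_5 = 10.6755
D_6 = 11.7964
Terminal value at t=6: TV = D_7/(r−g) = 12.4652/(0.171−0.0567) = 109.0572
P₀ = 7.1604/(1+0.171)^1 + 7.9122/(1+0.171)^2 + 8.7430/(1+0.171)^3 + 9.6610/(1+0.171)^4 + 10.6755/(1+0.171)^5 + 11.7964/(1+0.171)^6 + 109.0572/(1+0.171)^6 = 74.1888

R$74.19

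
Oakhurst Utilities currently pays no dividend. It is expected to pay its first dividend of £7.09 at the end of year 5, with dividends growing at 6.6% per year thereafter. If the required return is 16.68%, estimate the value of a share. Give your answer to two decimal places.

£37.95

Deferred-dividend DDM. At t=4 the remaining stream is a growing perpetuity with first payment D_5 = 7.09.
V_4 = D_5/(r−g) = 7.09/(0.1668−0.066) = 70.3373
P₀ = V_4/(1+r)^4 = 70.3373/(1+0.1668)^4 = 37.9490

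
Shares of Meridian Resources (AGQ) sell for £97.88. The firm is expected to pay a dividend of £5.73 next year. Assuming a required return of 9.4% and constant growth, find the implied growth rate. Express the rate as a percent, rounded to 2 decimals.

From P₀ = D₁/(r − g), the implied growth is g = r − D₁/P₀.
g = 0.094 − 5.73/97.88 = 0.094 − 0.05854 = 0.03546

3.55%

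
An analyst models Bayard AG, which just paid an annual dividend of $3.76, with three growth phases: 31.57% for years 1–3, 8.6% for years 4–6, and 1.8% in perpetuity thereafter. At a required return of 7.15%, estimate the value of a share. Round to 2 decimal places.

Three-stage DDM. Project D₁…D_6; terminal Gordon value at t=6 with g = 0.018; discount at r = 0.0715.
D_1 = 4.9470
D_2 = 6.5088
D_3 = 8.5636
D_4 = 9.3001
D_5 = 10.0999
D_6 = 10.9685
TV_6 = 11.1660/(0.0715−0.018) = 208.7094
P₀ = Σ Dₜ/(1+r)ᵗ + TV_6/(1+r)^6 = 176.6089

$176.61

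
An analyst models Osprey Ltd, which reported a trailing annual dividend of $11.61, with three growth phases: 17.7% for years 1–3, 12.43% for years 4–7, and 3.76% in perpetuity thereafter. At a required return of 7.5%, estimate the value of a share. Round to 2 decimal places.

Three-stage DDM. Project D₁…D_7; terminal Gordon value at t=7 with g = 0.0376; discount at r = 0.075.
D_1 = 13.6650
D_2 = 16.0837
D_3 = 18.9305
D_4 = 21.2835
D_5 = 23.9291
D_6 = 26.9035
D_7 = 30.2476
TV_7 = 31.3849/(0.075−0.0376) = 839.1678
P₀ = Σ Dₜ/(1+r)ᵗ + TV_7/(1+r)^7 = 615.9495

$615.95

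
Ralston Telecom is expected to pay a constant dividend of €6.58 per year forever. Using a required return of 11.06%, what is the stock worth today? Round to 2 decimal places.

€59.49

Zero-growth DDM (perpetuity): P₀ = D/r = 6.58 / 0.1106 = 59.4937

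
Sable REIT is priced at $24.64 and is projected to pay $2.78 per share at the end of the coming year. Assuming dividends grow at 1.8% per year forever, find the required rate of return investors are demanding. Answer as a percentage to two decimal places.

Rearranging the constant-growth DDM: r = D₁/P₀ + g.
r = 2.7800 / 24.64 + 0.018 = 0.11282 + 0.018 = 0.13082

13.08%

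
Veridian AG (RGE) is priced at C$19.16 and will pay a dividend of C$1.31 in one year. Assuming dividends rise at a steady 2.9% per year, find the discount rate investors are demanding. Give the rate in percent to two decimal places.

Rearranging the constant-growth DDM: r = D₁/P₀ + g.
r = 1.3100 / 19.16 + 0.029 = 0.06837 + 0.029 = 0.09737

9.74%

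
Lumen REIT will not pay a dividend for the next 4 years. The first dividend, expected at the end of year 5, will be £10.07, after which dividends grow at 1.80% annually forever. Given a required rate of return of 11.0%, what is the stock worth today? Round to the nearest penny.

£72.10

Deferred-dividend DDM. At t=4 the remaining stream is a growing perpetuity with first payment D_5 = 10.07.
V_4 = D_5/(r−g) = 10.07/(0.11−0.018) = 109.4565
P₀ = V_4/(1+r)^4 = 109.4565/(1+0.11)^4 = 72.1024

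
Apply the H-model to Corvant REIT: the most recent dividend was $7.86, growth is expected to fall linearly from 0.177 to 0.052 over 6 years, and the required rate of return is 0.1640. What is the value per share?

$100.14

H-model: P₀ = D₀[(1+g_L) + H(g_S−g_L)]/(r−g_L), with H = 6/2 = 3.
P₀ = 7.86 × [(1+0.052) + 3×(0.177−0.052)] / (0.164−0.052)
   = 7.86 × 1.4270 / 0.112 = 100.1448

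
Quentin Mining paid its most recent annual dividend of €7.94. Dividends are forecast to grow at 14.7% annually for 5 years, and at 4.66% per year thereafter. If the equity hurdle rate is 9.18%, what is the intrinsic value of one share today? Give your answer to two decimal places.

Two-stage DDM. Project D₁…D_5 at 0.147, terminal growth 0.0466, discount at r = 0.0918.
D_1 = 9.1072
D_2 = 10.4459
D_3 = 11.9815
D_4 = 13.7428
D_5 = 15.7630
Terminal value at t=5: TV = D_6/(r−g) = 16.4975/(0.0918−0.0466) = 364.9891
P₀ = 9.1072/(1+0.0918)^1 + 10.4459/(1+0.0918)^2 + 11.9815/(1+0.0918)^3 + 13.7428/(1+0.0918)^4 + 15.7630/(1+0.0918)^5 + 364.9891/(1+0.0918)^5 = 281.4120

€281.41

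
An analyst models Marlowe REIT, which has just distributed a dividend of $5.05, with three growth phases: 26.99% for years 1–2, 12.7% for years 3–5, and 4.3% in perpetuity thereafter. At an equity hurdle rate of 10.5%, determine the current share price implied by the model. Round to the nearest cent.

Three-stage DDM. Project D₁…D_5; terminal Gordon value at t=5 with g = 0.043; discount at r = 0.105.
D_1 = 6.4130
D_2 = 8.1439
D_3 = 9.1781
D_4 = 10.3438
D_5 = 11.6574
TV_5 = 12.1587/(0.105−0.043) = 196.1078
P₀ = Σ Dₜ/(1+r)ᵗ + TV_5/(1+r)^5 = 152.3271

$152.33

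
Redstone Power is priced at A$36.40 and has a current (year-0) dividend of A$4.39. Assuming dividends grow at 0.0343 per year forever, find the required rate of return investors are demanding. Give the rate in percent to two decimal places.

15.90%

Rearranging the constant-growth DDM: r = D₁/P₀ + g.
D₁ = 4.39 × (1 + 0.0343) = 4.5406.
r = 4.5406 / 36.40 + 0.0343 = 0.12474 + 0.0343 = 0.15904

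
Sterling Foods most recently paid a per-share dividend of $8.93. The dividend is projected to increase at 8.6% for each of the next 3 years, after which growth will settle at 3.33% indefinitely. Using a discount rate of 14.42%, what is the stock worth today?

$95.30

Two-stage DDM. Project D₁…D_3 at 0.086, terminal growth 0.0333, discount at r = 0.1442.
D_1 = 9.6980
D_2 = 10.5320
D_3 = 11.4378
Terminal value at t=3: TV = D_4/(r−g) = 11.8186/(0.1442−0.0333) = 106.5702
P₀ = 9.6980/(1+0.1442)^1 + 10.5320/(1+0.1442)^2 + 11.4378/(1+0.1442)^3 + 106.5702/(1+0.1442)^3 = 95.2985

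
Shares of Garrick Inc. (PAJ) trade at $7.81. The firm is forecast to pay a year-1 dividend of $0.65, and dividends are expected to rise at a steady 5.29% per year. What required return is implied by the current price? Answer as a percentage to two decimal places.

Rearranging the constant-growth DDM: r = D₁/P₀ + g.
r = 0.6500 / 7.81 + 0.0529 = 0.08323 + 0.0529 = 0.13613

13.61%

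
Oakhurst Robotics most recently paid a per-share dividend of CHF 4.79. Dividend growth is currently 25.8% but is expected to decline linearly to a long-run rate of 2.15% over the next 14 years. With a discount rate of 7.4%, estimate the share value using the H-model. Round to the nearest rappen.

CHF 244.24

H-model: P₀ = D₀[(1+g_L) + H(g_S−g_L)]/(r−g_L), with H = 14/2 = 7.
P₀ = 4.79 × [(1+0.0215) + 7×(0.258−0.0215)] / (0.074−0.0215)
   = 4.79 × 2.6770 / 0.0525 = 244.2444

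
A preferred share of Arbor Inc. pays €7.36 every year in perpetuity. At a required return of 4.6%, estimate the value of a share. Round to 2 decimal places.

Zero-growth DDM (perpetuity): P₀ = D/r = 7.36 / 0.046 = 160.0000

€160.00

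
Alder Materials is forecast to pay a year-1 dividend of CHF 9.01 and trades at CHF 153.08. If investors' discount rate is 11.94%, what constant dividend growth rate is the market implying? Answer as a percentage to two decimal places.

6.05%

From P₀ = D₁/(r − g), the implied growth is g = r − D₁/P₀.
g = 0.1194 − 9.01/153.08 = 0.1194 − 0.05886 = 0.06054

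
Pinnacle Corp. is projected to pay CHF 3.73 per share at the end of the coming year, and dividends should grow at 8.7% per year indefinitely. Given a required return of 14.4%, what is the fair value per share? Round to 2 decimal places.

CHF 65.44

Gordon growth model: P₀ = D₁/(r − g), with D₁ = 3.73 given directly.
P₀ = 3.7300 / (0.144 − 0.087) = 3.7300 / 0.057 = 65.4386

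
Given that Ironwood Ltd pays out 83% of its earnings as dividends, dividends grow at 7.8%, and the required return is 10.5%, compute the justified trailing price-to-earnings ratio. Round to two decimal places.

33.14

Justified trailing P/E = b(1+g)/(r−g) = 0.83×(1+0.078)/(0.105−0.078) = 33.1385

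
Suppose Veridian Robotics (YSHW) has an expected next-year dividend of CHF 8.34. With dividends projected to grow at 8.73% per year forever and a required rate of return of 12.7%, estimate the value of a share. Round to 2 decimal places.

CHF 210.08

Gordon growth model: P₀ = D₁/(r − g), with D₁ = 8.34 given directly.
P₀ = 8.3400 / (0.127 − 0.0873) = 8.3400 / 0.0397 = 210.0756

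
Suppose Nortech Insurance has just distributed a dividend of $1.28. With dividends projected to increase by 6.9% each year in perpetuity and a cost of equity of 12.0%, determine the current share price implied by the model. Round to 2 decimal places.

Gordon growth model: P₀ = D₁/(r − g). D₁ = 1.28 × (1 + 0.069) = 1.3683.
P₀ = 1.3683 / (0.12 − 0.069) = 1.3683 / 0.051 = 26.8298

$26.83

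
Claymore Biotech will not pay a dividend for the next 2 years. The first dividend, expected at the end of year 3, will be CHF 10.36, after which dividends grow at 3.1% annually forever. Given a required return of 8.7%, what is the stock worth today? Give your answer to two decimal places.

CHF 156.57

Deferred-dividend DDM. At t=2 the remaining stream is a growing perpetuity with first payment D_3 = 10.36.
V_2 = D_3/(r−g) = 10.36/(0.087−0.031) = 185.0000
P₀ = V_2/(1+r)^2 = 185.0000/(1+0.087)^2 = 156.5715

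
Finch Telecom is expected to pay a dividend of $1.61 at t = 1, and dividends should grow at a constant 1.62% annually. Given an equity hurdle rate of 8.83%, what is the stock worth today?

$22.33

Gordon growth model: P₀ = D₁/(r − g), with D₁ = 1.61 given directly.
P₀ = 1.6100 / (0.0883 − 0.0162) = 1.6100 / 0.0721 = 22.3301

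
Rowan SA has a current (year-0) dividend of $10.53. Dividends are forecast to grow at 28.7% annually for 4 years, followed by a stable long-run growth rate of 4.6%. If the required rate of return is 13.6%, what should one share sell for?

$259.72

Two-stage DDM. Project D₁…D_4 at 0.287, terminal growth 0.046, discount at r = 0.136.
D_1 = 13.5521
D_2 = 17.4416
D_3 = 22.4473
D_4 = 28.8897
Terminal value at t=4: TV = D_5/(r−g) = 30.2186/(0.136−0.046) = 335.7621
P₀ = 13.5521/(1+0.136)^1 + 17.4416/(1+0.136)^2 + 22.4473/(1+0.136)^3 + 28.8897/(1+0.136)^4 + 335.7621/(1+0.136)^4 = 259.7171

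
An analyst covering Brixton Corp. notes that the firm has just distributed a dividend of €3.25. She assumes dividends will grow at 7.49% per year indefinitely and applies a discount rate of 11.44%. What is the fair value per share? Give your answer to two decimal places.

€88.44

Gordon growth model: P₀ = D₁/(r − g). D₁ = 3.25 × (1 + 0.0749) = 3.4934.
P₀ = 3.4934 / (0.1144 − 0.0749) = 3.4934 / 0.0395 = 88.4411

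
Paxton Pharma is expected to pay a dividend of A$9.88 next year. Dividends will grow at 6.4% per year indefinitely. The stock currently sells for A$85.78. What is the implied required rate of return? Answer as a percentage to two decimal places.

17.92%

Rearranging the constant-growth DDM: r = D₁/P₀ + g.
r = 9.8800 / 85.78 + 0.064 = 0.11518 + 0.064 = 0.17918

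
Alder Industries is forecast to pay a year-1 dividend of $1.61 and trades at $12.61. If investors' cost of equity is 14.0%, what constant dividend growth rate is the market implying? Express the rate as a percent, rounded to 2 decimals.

1.23%

From P₀ = D₁/(r − g), the implied growth is g = r − D₁/P₀.
g = 0.14 − 1.61/12.61 = 0.14 − 0.12768 = 0.01232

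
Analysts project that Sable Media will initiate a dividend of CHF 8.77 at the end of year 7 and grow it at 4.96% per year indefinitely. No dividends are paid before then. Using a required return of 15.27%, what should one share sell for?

CHF 36.26

Deferred-dividend DDM. At t=6 the remaining stream is a growing perpetuity with first payment D_7 = 8.77.
V_6 = D_7/(r−g) = 8.77/(0.1527−0.0496) = 85.0630
P₀ = V_6/(1+r)^6 = 85.0630/(1+0.1527)^6 = 36.2613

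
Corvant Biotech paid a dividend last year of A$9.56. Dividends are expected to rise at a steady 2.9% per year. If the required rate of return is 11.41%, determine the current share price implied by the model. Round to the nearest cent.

Gordon growth model: P₀ = D₁/(r − g). D₁ = 9.56 × (1 + 0.029) = 9.8372.
P₀ = 9.8372 / (0.1141 − 0.029) = 9.8372 / 0.0851 = 115.5962

A$115.60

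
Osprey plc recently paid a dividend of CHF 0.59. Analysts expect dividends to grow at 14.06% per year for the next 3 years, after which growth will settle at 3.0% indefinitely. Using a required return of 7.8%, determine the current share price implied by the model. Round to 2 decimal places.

CHF 16.98

Two-stage DDM. Project D₁…D_3 at 0.1406, terminal growth 0.03, discount at r = 0.078.
D_1 = 0.6730
D_2 = 0.7676
D_3 = 0.8755
Terminal value at t=3: TV = D_4/(r−g) = 0.9018/(0.078−0.03) = 18.7866
P₀ = 0.6730/(1+0.078)^1 + 0.7676/(1+0.078)^2 + 0.8755/(1+0.078)^3 + 18.7866/(1+0.078)^3 = 16.9802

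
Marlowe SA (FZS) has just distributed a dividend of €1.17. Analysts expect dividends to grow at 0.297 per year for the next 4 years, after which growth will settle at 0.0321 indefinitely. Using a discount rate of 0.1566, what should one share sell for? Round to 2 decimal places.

Two-stage DDM. Project D₁…D_4 at 0.297, terminal growth 0.0321, discount at r = 0.1566.
D_1 = 1.5175
D_2 = 1.9682
D_3 = 2.5527
D_4 = 3.3109
Terminal value at t=4: TV = D_5/(r−g) = 3.4172/(0.1566−0.0321) = 27.4472
P₀ = 1.5175/(1+0.1566)^1 + 1.9682/(1+0.1566)^2 + 2.5527/(1+0.1566)^3 + 3.3109/(1+0.1566)^4 + 27.4472/(1+0.1566)^4 = 21.6213

€21.62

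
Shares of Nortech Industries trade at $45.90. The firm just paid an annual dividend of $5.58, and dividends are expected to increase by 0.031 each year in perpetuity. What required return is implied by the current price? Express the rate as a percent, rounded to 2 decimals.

15.63%

Rearranging the constant-growth DDM: r = D₁/P₀ + g.
D₁ = 5.58 × (1 + 0.031) = 5.7530.
r = 5.7530 / 45.90 + 0.031 = 0.12534 + 0.031 = 0.15634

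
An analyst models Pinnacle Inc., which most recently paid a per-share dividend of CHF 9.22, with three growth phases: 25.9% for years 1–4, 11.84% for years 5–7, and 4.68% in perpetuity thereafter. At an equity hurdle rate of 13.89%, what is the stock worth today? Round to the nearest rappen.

CHF 235.71

Three-stage DDM. Project D₁…D_7; terminal Gordon value at t=7 with g = 0.0468; discount at r = 0.1389.
D_1 = 11.6080
D_2 = 14.6144
D_3 = 18.3996
D_4 = 23.1651
D_5 = 25.9078
D_6 = 28.9753
D_7 = 32.4060
TV_7 = 33.9226/(0.1389−0.0468) = 368.3235
P₀ = Σ Dₜ/(1+r)ᵗ + TV_7/(1+r)^7 = 235.7138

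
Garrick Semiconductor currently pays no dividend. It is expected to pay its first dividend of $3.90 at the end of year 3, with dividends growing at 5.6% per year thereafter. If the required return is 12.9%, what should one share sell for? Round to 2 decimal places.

Deferred-dividend DDM. At t=2 the remaining stream is a growing perpetuity with first payment D_3 = 3.90.
V_2 = D_3/(r−g) = 3.90/(0.129−0.056) = 53.4247
P₀ = V_2/(1+r)^2 = 53.4247/(1+0.129)^2 = 41.9135

$41.91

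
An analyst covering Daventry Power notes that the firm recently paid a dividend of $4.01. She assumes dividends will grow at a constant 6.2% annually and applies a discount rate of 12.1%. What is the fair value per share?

$72.18

Gordon growth model: P₀ = D₁/(r − g). D₁ = 4.01 × (1 + 0.062) = 4.2586.
P₀ = 4.2586 / (0.121 − 0.062) = 4.2586 / 0.059 = 72.1800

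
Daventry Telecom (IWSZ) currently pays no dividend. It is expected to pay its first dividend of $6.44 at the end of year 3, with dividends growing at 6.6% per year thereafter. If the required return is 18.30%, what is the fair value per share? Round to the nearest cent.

Deferred-dividend DDM. At t=2 the remaining stream is a growing perpetuity with first payment D_3 = 6.44.
V_2 = D_3/(r−g) = 6.44/(0.183−0.066) = 55.0427
P₀ = V_2/(1+r)^2 = 55.0427/(1+0.183)^2 = 39.3306

$39.33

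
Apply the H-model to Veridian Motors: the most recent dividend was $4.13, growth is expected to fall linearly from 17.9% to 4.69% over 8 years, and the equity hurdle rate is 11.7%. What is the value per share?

$92.81

H-model: P₀ = D₀[(1+g_L) + H(g_S−g_L)]/(r−g_L), with H = 8/2 = 4.
P₀ = 4.13 × [(1+0.0469) + 4×(0.179−0.0469)] / (0.117−0.0469)
   = 4.13 × 1.5753 / 0.0701 = 92.8101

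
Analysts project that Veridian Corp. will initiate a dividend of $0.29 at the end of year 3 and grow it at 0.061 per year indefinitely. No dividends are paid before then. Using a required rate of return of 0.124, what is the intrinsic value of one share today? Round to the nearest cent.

$3.64

Deferred-dividend DDM. At t=2 the remaining stream is a growing perpetuity with first payment D_3 = 0.29.
V_2 = D_3/(r−g) = 0.29/(0.124−0.061) = 4.6032
P₀ = V_2/(1+r)^2 = 4.6032/(1+0.124)^2 = 3.6436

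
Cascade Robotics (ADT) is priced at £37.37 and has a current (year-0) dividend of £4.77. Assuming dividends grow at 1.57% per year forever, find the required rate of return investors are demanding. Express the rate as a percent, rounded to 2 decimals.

Rearranging the constant-growth DDM: r = D₁/P₀ + g.
D₁ = 4.77 × (1 + 0.0157) = 4.8449.
r = 4.8449 / 37.37 + 0.0157 = 0.12965 + 0.0157 = 0.14535

14.53%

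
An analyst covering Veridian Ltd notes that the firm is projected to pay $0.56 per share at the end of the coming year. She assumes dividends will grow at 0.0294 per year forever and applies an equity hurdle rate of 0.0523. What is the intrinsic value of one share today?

Gordon growth model: P₀ = D₁/(r − g), with D₁ = 0.56 given directly.
P₀ = 0.5600 / (0.0523 − 0.0294) = 0.5600 / 0.0229 = 24.4541

$24.45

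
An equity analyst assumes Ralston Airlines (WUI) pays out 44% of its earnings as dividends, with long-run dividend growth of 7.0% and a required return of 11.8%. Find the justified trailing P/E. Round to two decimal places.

Justified trailing P/E = b(1+g)/(r−g) = 0.44×(1+0.07)/(0.118−0.07) = 9.8083

9.81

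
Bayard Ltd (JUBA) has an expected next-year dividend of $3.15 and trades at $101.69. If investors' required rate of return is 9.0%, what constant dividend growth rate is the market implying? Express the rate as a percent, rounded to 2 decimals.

5.90%

From P₀ = D₁/(r − g), the implied growth is g = r − D₁/P₀.
g = 0.09 − 3.15/101.69 = 0.09 − 0.03098 = 0.05902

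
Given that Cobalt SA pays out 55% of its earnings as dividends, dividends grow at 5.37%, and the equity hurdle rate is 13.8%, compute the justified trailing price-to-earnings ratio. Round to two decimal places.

Justified trailing P/E = b(1+g)/(r−g) = 0.55×(1+0.0537)/(0.138−0.0537) = 6.8747

6.87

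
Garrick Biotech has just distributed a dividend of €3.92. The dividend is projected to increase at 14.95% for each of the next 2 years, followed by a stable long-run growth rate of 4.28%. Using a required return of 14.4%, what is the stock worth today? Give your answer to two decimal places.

€48.68

Two-stage DDM. Project D₁…D_2 at 0.1495, terminal growth 0.0428, discount at r = 0.144.
D_1 = 4.5060
D_2 = 5.1797
Terminal value at t=2: TV = D_3/(r−g) = 5.4014/(0.144−0.0428) = 53.3734
P₀ = 4.5060/(1+0.144)^1 + 5.1797/(1+0.144)^2 + 53.3734/(1+0.144)^2 = 48.6790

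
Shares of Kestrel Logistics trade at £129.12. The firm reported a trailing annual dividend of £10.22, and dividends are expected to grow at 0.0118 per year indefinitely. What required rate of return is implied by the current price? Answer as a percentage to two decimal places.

9.19%

Rearranging the constant-growth DDM: r = D₁/P₀ + g.
D₁ = 10.22 × (1 + 0.0118) = 10.3406.
r = 10.3406 / 129.12 + 0.0118 = 0.08009 + 0.0118 = 0.09189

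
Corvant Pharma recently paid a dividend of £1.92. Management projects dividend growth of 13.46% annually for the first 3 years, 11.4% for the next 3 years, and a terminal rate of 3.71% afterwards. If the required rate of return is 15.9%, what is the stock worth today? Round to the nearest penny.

£24.12

Three-stage DDM. Project D₁…D_6; terminal Gordon value at t=6 with g = 0.0371; discount at r = 0.159.
D_1 = 2.1784
D_2 = 2.4716
D_3 = 2.8043
D_4 = 3.1240
D_5 = 3.4802
D_6 = 3.8769
TV_6 = 4.0207/(0.159−0.0371) = 32.9839
P₀ = Σ Dₜ/(1+r)ᵗ + TV_6/(1+r)^6 = 24.1240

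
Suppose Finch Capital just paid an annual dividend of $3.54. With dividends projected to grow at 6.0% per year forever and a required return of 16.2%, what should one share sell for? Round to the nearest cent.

$36.79

Gordon growth model: P₀ = D₁/(r − g). D₁ = 3.54 × (1 + 0.06) = 3.7524.
P₀ = 3.7524 / (0.162 − 0.06) = 3.7524 / 0.102 = 36.7882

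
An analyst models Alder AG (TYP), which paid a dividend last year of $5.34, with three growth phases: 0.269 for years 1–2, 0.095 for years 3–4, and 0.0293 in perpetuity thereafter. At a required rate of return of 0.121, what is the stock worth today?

$99.39

Three-stage DDM. Project D₁…D_4; terminal Gordon value at t=4 with g = 0.0293; discount at r = 0.121.
D_1 = 6.7765
D_2 = 8.5993
D_3 = 9.4163
D_4 = 10.3108
TV_4 = 10.6129/(0.121−0.0293) = 115.7352
P₀ = Σ Dₜ/(1+r)ᵗ + TV_4/(1+r)^4 = 99.3916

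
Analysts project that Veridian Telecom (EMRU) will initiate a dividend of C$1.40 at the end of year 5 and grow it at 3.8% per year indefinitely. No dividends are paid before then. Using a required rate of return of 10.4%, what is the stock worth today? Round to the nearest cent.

C$14.28

Deferred-dividend DDM. At t=4 the remaining stream is a growing perpetuity with first payment D_5 = 1.40.
V_4 = D_5/(r−g) = 1.40/(0.104−0.038) = 21.2121
P₀ = V_4/(1+r)^4 = 21.2121/(1+0.104)^4 = 14.2793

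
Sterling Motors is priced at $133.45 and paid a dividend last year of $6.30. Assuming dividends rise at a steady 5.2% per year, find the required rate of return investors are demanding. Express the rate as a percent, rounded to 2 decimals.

10.17%

Rearranging the constant-growth DDM: r = D₁/P₀ + g.
D₁ = 6.30 × (1 + 0.052) = 6.6276.
r = 6.6276 / 133.45 + 0.052 = 0.04966 + 0.052 = 0.10166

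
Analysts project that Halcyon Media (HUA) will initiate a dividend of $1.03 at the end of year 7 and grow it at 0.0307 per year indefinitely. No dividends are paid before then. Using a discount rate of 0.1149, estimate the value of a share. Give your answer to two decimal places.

Deferred-dividend DDM. At t=6 the remaining stream is a growing perpetuity with first payment D_7 = 1.03.
V_6 = D_7/(r−g) = 1.03/(0.1149−0.0307) = 12.2328
P₀ = V_6/(1+r)^6 = 12.2328/(1+0.1149)^6 = 6.3696

$6.37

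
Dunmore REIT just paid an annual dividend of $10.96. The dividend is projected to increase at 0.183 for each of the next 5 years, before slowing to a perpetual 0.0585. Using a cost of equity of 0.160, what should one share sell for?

Two-stage DDM. Project D₁…D_5 at 0.183, terminal growth 0.0585, discount at r = 0.16.
D_1 = 12.9657
D_2 = 15.3384
D_3 = 18.1453
D_4 = 21.4659
D_5 = 25.3942
Terminal value at t=5: TV = D_6/(r−g) = 26.8797/(0.16−0.0585) = 264.8251
P₀ = 12.9657/(1+0.16)^1 + 15.3384/(1+0.16)^2 + 18.1453/(1+0.16)^3 + 21.4659/(1+0.16)^4 + 25.3942/(1+0.16)^5 + 264.8251/(1+0.16)^5 = 184.2338

$184.23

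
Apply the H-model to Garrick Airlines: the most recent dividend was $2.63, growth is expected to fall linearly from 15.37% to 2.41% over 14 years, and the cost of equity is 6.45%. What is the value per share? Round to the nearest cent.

$125.73

H-model: P₀ = D₀[(1+g_L) + H(g_S−g_L)]/(r−g_L), with H = 14/2 = 7.
P₀ = 2.63 × [(1+0.0241) + 7×(0.1537−0.0241)] / (0.0645−0.0241)
   = 2.63 × 1.9313 / 0.0404 = 125.7257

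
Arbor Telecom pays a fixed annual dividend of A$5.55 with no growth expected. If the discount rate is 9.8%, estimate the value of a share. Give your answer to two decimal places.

Zero-growth DDM (perpetuity): P₀ = D/r = 5.55 / 0.098 = 56.6327

A$56.63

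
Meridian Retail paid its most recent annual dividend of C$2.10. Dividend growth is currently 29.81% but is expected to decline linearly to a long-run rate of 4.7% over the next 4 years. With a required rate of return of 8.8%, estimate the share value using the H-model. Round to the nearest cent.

H-model: P₀ = D₀[(1+g_L) + H(g_S−g_L)]/(r−g_L), with H = 4/2 = 2.
P₀ = 2.10 × [(1+0.047) + 2×(0.2981−0.047)] / (0.088−0.047)
   = 2.10 × 1.5492 / 0.041 = 79.3493

C$79.35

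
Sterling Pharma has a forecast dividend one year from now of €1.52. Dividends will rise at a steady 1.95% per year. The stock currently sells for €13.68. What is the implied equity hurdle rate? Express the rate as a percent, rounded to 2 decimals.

Rearranging the constant-growth DDM: r = D₁/P₀ + g.
r = 1.5200 / 13.68 + 0.0195 = 0.11111 + 0.0195 = 0.13061

13.06%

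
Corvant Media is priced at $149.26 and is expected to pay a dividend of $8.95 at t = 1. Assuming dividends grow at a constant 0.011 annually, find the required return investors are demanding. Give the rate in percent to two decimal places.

Rearranging the constant-growth DDM: r = D₁/P₀ + g.
r = 8.9500 / 149.26 + 0.011 = 0.05996 + 0.011 = 0.07096

7.10%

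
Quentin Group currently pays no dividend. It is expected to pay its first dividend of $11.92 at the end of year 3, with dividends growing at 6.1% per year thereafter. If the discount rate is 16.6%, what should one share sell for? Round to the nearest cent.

Deferred-dividend DDM. At t=2 the remaining stream is a growing perpetuity with first payment D_3 = 11.92.
V_2 = D_3/(r−g) = 11.92/(0.166−0.061) = 113.5238
P₀ = V_2/(1+r)^2 = 113.5238/(1+0.166)^2 = 83.5006

$83.50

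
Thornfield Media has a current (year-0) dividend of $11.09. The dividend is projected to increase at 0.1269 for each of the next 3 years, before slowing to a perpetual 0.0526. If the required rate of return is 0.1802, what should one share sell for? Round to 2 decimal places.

$109.99

Two-stage DDM. Project D₁…D_3 at 0.1269, terminal growth 0.0526, discount at r = 0.1802.
D_1 = 12.4973
D_2 = 14.0832
D_3 = 15.8704
Terminal value at t=3: TV = D_4/(r−g) = 16.7052/(0.1802−0.0526) = 130.9183
P₀ = 12.4973/(1+0.1802)^1 + 14.0832/(1+0.1802)^2 + 15.8704/(1+0.1802)^3 + 130.9183/(1+0.1802)^3 = 109.9948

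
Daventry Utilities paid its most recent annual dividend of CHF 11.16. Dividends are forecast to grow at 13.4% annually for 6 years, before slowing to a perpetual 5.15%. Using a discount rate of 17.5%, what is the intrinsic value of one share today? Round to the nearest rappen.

CHF 136.02

Two-stage DDM. Project D₁…D_6 at 0.134, terminal growth 0.0515, discount at r = 0.175.
D_1 = 12.6554
D_2 = 14.3513
D_3 = 16.2743
D_4 = 18.4551
D_5 = 20.9281
D_6 = 23.7324
Terminal value at t=6: TV = D_7/(r−g) = 24.9547/(0.175−0.0515) = 202.0621
P₀ = 12.6554/(1+0.175)^1 + 14.3513/(1+0.175)^2 + 16.2743/(1+0.175)^3 + 18.4551/(1+0.175)^4 + 20.9281/(1+0.175)^5 + 23.7324/(1+0.175)^6 + 202.0621/(1+0.175)^6 = 136.0233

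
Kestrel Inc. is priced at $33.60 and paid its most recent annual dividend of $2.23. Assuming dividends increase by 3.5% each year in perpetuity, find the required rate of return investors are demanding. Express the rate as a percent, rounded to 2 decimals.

10.37%

Rearranging the constant-growth DDM: r = D₁/P₀ + g.
D₁ = 2.23 × (1 + 0.035) = 2.3080.
r = 2.3080 / 33.60 + 0.035 = 0.06869 + 0.035 = 0.10369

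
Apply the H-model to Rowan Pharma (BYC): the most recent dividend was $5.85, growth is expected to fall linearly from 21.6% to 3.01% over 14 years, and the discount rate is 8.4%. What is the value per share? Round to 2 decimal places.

$253.04

H-model: P₀ = D₀[(1+g_L) + H(g_S−g_L)]/(r−g_L), with H = 14/2 = 7.
P₀ = 5.85 × [(1+0.0301) + 7×(0.216−0.0301)] / (0.084−0.0301)
   = 5.85 × 2.3314 / 0.0539 = 253.0369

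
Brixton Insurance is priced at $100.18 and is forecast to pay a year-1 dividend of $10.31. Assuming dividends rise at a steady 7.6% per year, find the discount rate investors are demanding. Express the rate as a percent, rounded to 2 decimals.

17.89%

Rearranging the constant-growth DDM: r = D₁/P₀ + g.
r = 10.3100 / 100.18 + 0.076 = 0.10291 + 0.076 = 0.17891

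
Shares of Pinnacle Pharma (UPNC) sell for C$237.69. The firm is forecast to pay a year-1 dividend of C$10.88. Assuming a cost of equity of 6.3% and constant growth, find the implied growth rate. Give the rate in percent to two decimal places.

1.72%

From P₀ = D₁/(r − g), the implied growth is g = r − D₁/P₀.
g = 0.063 − 10.88/237.69 = 0.063 − 0.04577 = 0.01723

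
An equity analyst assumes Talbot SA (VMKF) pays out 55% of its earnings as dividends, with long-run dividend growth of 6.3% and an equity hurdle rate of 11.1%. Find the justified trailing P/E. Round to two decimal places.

12.18

Justified trailing P/E = b(1+g)/(r−g) = 0.55×(1+0.063)/(0.111−0.063) = 12.1802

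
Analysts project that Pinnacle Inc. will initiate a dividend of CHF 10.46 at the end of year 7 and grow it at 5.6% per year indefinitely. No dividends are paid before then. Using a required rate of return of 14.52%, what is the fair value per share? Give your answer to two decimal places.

Deferred-dividend DDM. At t=6 the remaining stream is a growing perpetuity with first payment D_7 = 10.46.
V_6 = D_7/(r−g) = 10.46/(0.1452−0.056) = 117.2646
P₀ = V_6/(1+r)^6 = 117.2646/(1+0.1452)^6 = 51.9851

CHF 51.99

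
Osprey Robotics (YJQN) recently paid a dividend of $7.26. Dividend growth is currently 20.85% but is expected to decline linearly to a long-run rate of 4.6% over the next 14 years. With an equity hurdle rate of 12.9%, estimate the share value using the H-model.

H-model: P₀ = D₀[(1+g_L) + H(g_S−g_L)]/(r−g_L), with H = 14/2 = 7.
P₀ = 7.26 × [(1+0.046) + 7×(0.2085−0.046)] / (0.129−0.046)
   = 7.26 × 2.1835 / 0.083 = 190.9905

$190.99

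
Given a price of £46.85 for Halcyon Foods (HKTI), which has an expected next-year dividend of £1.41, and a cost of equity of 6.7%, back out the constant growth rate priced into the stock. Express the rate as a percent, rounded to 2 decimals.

From P₀ = D₁/(r − g), the implied growth is g = r − D₁/P₀.
g = 0.067 − 1.41/46.85 = 0.067 − 0.03010 = 0.03690

3.69%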